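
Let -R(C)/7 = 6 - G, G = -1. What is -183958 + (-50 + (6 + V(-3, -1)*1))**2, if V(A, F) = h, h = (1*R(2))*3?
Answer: -147477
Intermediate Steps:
R(C) = -49 (R(C) = -7*(6 - 1*(-1)) = -7*(6 + 1) = -7*7 = -49)
h = -147 (h = (1*(-49))*3 = -49*3 = -147)
V(A, F) = -147
-183958 + (-50 + (6 + V(-3, -1)*1))**2 = -183958 + (-50 + (6 - 147*1))**2 = -183958 + (-50 + (6 - 147))**2 = -183958 + (-50 - 141)**2 = -183958 + (-191)**2 = -183958 + 36481 = -147477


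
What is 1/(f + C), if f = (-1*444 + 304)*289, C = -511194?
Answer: -1/551654 ≈ -1.8127e-6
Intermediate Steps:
f = -40460 (f = (-444 + 304)*289 = -140*289 = -40460)
1/(f + C) = 1/(-40460 - 511194) = 1/(-551654) = -1/551654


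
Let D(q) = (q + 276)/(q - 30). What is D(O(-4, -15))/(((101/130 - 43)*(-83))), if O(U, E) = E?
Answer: -754/455587 ≈ -0.0016550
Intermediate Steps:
D(q) = (276 + q)/(-30 + q)
D(O(-4, -15))/(((101/130 - 43)*(-83))) = ((276 - 15)/(-30 - 15))/(((101/130 - 43)*(-83))) = (261/(-45))/(((101*(1/130) - 43)*(-83))) = (-1/45*261)/(((101/130 - 43)*(-83))) = -29/(5*((-5489/130*(-83)))) = -29/(5*455587/130) = -29/5*130/455587 = -754/455587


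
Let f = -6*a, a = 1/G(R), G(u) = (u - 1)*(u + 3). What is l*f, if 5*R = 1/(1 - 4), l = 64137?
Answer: 43292475/352 ≈ 1.2299e+5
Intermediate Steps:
R = -1/15 (R = 1/(5*(1 - 4)) = (⅕)/(-3) = (⅕)*(-⅓) = -1/15 ≈ -0.066667)
G(u) = (-1 + u)*(3 + u)
a = -225/704 (a = 1/(-3 + (-1/15)² + 2*(-1/15)) = 1/(-3 + 1/225 - 2/15) = 1/(-704/225) = -225/704 ≈ -0.31960)
f = 675/352 (f = -6*(-225/704) = 675/352 ≈ 1.9176)
l*f = 64137*(675/352) = 43292475/352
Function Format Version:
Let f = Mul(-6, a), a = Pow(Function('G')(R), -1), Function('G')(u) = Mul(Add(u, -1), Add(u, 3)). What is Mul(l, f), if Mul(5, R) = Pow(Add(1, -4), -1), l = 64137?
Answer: Rational(43292475, 352) ≈ 1.2299e+5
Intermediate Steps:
R = Rational(-1, 15) (R = Mul(Rational(1, 5), Pow(Add(1, -4), -1)) = Mul(Rational(1, 5), Pow(-3, -1)) = Mul(Rational(1, 5), Rational(-1, 3)) = Rational(-1, 15) ≈ -0.066667)
Function('G')(u) = Mul(Add(-1, u), Add(3, u))
a = Rational(-225, 704) (a = Pow(Add(-3, Pow(Rational(-1, 15), 2), Mul(2, Rational(-1, 15))), -1) = Pow(Add(-3, Rational(1, 225), Rational(-2, 15)), -1) = Pow(Rational(-704, 225), -1) = Rational(-225, 704) ≈ -0.31960)
f = Rational(675, 352) (f = Mul(-6, Rational(-225, 704)) = Rational(675, 352) ≈ 1.9176)
Mul(l, f) = Mul(64137, Rational(675, 352)) = Rational(43292475, 352)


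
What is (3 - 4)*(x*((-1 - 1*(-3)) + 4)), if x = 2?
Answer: -12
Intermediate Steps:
(3 - 4)*(x*((-1 - 1*(-3)) + 4)) = (3 - 4)*(2*((-1 - 1*(-3)) + 4)) = -2*((-1 + 3) + 4) = -2*(2 + 4) = -2*6 = -1*12 = -12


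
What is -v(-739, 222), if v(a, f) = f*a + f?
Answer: 163836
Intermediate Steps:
v(a, f) = f + a*f (v(a, f) = a*f + f = f + a*f)
-v(-739, 222) = -222*(1 - 739) = -222*(-738) = -1*(-163836) = 163836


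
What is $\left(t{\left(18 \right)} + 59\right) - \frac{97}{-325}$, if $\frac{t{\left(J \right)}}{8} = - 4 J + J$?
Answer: $- \frac{121128}{325} \approx -372.7$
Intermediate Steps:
$t{\left(J \right)} = - 24 J$ ($t{\left(J \right)} = 8 \left(- 4 J + J\right) = 8 \left(- 3 J\right) = - 24 J$)
$\left(t{\left(18 \right)} + 59\right) - \frac{97}{-325} = \left(\left(-24\right) 18 + 59\right) - \frac{97}{-325} = \left(-432 + 59\right) - - \frac{97}{325} = -373 + \frac{97}{325} = - \frac{121128}{325}$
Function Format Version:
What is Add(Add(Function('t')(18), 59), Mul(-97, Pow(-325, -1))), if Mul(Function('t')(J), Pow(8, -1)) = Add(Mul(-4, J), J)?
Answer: Rational(-121128, 325) ≈ -372.70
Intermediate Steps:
Function('t')(J) = Mul(-24, J) (Function('t')(J) = Mul(8, Add(Mul(-4, J), J)) = Mul(8, Mul(-3, J)) = Mul(-24, J))
Add(Add(Function('t')(18), 59), Mul(-97, Pow(-325, -1))) = Add(Add(Mul(-24, 18), 59), Mul(-97, Pow(-325, -1))) = Add(Add(-432, 59), Mul(-97, Rational(-1, 325))) = Add(-373, Rational(97, 325)) = Rational(-121128, 325)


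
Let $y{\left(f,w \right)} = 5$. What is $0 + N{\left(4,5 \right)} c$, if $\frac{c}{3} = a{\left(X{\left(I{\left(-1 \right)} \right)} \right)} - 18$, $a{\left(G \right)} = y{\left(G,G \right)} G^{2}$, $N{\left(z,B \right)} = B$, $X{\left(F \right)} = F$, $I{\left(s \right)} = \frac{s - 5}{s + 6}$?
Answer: $-162$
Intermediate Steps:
$I{\left(s \right)} = \frac{-5 + s}{6 + s}$
$a{\left(G \right)} = 5 G^{2}$
$c = - \frac{162}{5}$ ($c = 3 \left(5 \left(\frac{-5 - 1}{6 - 1}\right)^{2} - 18\right) = 3 \left(5 \left(\frac{1}{5} \left(-6\right)\right)^{2} - 18\right) = 3 \left(5 \left(- \frac{6}{5}\right)^{2} - 18\right) = 3 \left(5 \cdot \frac{36}{25} - 18\right) = 3 \left(\frac{36}{5} - 18\right) = 3 \left(- \frac{54}{5}\right) = - \frac{162}{5} \approx -32.4$)
$0 + N{\left(4,5 \right)} c = 0 + 5 \left(- \frac{162}{5}\right) = 0 - 162 = -162$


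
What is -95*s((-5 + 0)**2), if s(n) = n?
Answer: -2375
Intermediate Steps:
-95*s((-5 + 0)**2) = -95*(-5 + 0)**2 = -95*(-5)**2 = -95*25 = -2375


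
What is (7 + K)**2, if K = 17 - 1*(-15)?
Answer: 1521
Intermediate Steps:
K = 32 (K = 17 + 15 = 32)
(7 + K)**2 = (7 + 32)**2 = 39**2 = 1521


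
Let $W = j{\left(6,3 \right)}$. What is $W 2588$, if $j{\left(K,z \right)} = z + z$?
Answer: $15528$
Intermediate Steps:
$j{\left(K,z \right)} = 2 z$
$W = 6$ ($W = 2 \cdot 3 = 6$)
$W 2588 = 6 \cdot 2588 = 15528$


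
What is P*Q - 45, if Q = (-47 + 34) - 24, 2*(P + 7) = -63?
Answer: 2759/2 ≈ 1379.5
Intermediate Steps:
P = -77/2 (P = -7 + (1/2)*(-63) = -7 - 63/2 = -77/2 ≈ -38.500)
Q = -37 (Q = -13 - 24 = -37)
P*Q - 45 = -77/2*(-37) - 45 = 2849/2 - 45 = 2759/2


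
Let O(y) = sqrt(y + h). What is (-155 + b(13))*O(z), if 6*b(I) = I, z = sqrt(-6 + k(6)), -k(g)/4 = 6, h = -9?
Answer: -917*sqrt(-9 + I*sqrt(30))/6 ≈ -133.92 - 477.66*I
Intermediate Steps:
k(g) = -24 (k(g) = -4*6 = -24)
z = I*sqrt(30) (z = sqrt(-6 - 24) = sqrt(-30) = I*sqrt(30) ≈ 5.4772*I)
b(I) = I/6
O(y) = sqrt(-9 + y) (O(y) = sqrt(y - 9) = sqrt(-9 + y))
(-155 + b(13))*O(z) = (-155 + (1/6)*13)*sqrt(-9 + I*sqrt(30)) = (-155 + 13/6)*sqrt(-9 + I*sqrt(30)) = -917*sqrt(-9 + I*sqrt(30))/6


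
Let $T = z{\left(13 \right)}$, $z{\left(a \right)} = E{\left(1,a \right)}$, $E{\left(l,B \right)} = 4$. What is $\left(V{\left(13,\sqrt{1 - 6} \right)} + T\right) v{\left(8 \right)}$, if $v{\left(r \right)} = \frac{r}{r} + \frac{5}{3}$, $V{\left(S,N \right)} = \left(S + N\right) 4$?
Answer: $\frac{448}{3} + \frac{32 i \sqrt{5}}{3} \approx 149.33 + 23.851 i$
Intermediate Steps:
$z{\left(a \right)} = 4$
$T = 4$
$V{\left(S,N \right)} = 4 N + 4 S$ ($V{\left(S,N \right)} = \left(N + S\right) 4 = 4 N + 4 S$)
$v{\left(r \right)} = \frac{8}{3}$ ($v{\left(r \right)} = 1 + 5 \cdot \frac{1}{3} = 1 + \frac{5}{3} = \frac{8}{3}$)
$\left(V{\left(13,\sqrt{1 - 6} \right)} + T\right) v{\left(8 \right)} = \left(\left(4 \sqrt{1 - 6} + 4 \cdot 13\right) + 4\right) \frac{8}{3} = \left(\left(4 \sqrt{-5} + 52\right) + 4\right) \frac{8}{3} = \left(\left(4 i \sqrt{5} + 52\right) + 4\right) \frac{8}{3} = \left(\left(52 + 4 i \sqrt{5}\right) + 4\right) \frac{8}{3} = \left(56 + 4 i \sqrt{5}\right) \frac{8}{3} = \frac{448}{3} + \frac{32 i \sqrt{5}}{3}$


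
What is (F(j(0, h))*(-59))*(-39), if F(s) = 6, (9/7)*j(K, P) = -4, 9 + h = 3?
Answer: 13806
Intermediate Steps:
h = -6 (h = -9 + 3 = -6)
j(K, P) = -28/9 (j(K, P) = (7/9)*(-4) = -28/9)
(F(j(0, h))*(-59))*(-39) = (6*(-59))*(-39) = -354*(-39) = 13806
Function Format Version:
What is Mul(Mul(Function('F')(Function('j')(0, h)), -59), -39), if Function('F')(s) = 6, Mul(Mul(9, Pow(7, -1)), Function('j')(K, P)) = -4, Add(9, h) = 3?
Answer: 13806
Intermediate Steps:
h = -6 (h = Add(-9, 3) = -6)
Function('j')(K, P) = Rational(-28, 9) (Function('j')(K, P) = Mul(Rational(7, 9), -4) = Rational(-28, 9))
Mul(Mul(Function('F')(Function('j')(0, h)), -59), -39) = Mul(Mul(6, -59), -39) = Mul(-354, -39) = 13806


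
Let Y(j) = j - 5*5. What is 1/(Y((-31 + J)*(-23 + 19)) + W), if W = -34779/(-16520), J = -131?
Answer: 16520/10326739 ≈ 0.0015997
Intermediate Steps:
W = 34779/16520 (W = -34779*(-1/16520) = 34779/16520 ≈ 2.1053)
Y(j) = -25 + j (Y(j) = j - 25 = -25 + j)
1/(Y((-31 + J)*(-23 + 19)) + W) = 1/((-25 + (-31 - 131)*(-23 + 19)) + 34779/16520) = 1/((-25 - 162*(-4)) + 34779/16520) = 1/((-25 + 648) + 34779/16520) = 1/(623 + 34779/16520) = 1/(10326739/16520) = 16520/10326739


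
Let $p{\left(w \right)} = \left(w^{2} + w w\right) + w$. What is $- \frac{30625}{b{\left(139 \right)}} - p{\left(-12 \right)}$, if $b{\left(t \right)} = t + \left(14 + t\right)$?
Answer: $- \frac{111217}{292} \approx -380.88$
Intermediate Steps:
$p{\left(w \right)} = w + 2 w^{2}$ ($p{\left(w \right)} = \left(w^{2} + w^{2}\right) + w = 2 w^{2} + w = w + 2 w^{2}$)
$b{\left(t \right)} = 14 + 2 t$
$- \frac{30625}{b{\left(139 \right)}} - p{\left(-12 \right)} = - \frac{30625}{14 + 2 \cdot 139} - - 12 \left(1 + 2 \left(-12\right)\right) = - \frac{30625}{14 + 278} - - 12 \left(1 - 24\right) = - \frac{30625}{292} - \left(-12\right) \left(-23\right) = \left(-30625\right) \frac{1}{292} - 276 = - \frac{30625}{292} - 276 = - \frac{111217}{292}$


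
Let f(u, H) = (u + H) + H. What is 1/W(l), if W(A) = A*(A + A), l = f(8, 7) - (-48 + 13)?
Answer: 1/6498 ≈ 0.00015389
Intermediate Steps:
f(u, H) = u + 2*H (f(u, H) = (H + u) + H = u + 2*H)
l = 57 (l = (8 + 2*7) - (-48 + 13) = (8 + 14) - 1*(-35) = 22 + 35 = 57)
W(A) = 2*A**2 (W(A) = A*(2*A) = 2*A**2)
1/W(l) = 1/(2*57**2) = 1/(2*3249) = 1/6498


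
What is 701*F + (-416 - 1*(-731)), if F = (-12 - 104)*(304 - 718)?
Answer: 33665139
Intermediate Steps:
F = 48024 (F = -116*(-414) = 48024)
701*F + (-416 - 1*(-731)) = 701*48024 + (-416 - 1*(-731)) = 33664824 + (-416 + 731) = 33664824 + 315 = 33665139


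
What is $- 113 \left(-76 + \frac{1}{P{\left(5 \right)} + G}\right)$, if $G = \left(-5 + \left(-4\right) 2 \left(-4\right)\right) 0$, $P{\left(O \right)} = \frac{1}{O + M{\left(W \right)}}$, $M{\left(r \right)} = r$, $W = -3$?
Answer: $8362$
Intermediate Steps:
$P{\left(O \right)} = \frac{1}{-3 + O}$ ($P{\left(O \right)} = \frac{1}{O - 3} = \frac{1}{-3 + O}$)
$G = 0$ ($G = \left(-5 - -32\right) 0 = \left(-5 + 32\right) 0 = 27 \cdot 0 = 0$)
$- 113 \left(-76 + \frac{1}{P{\left(5 \right)} + G}\right) = - 113 \left(-76 + \frac{1}{\frac{1}{-3 + 5} + 0}\right) = - 113 \left(-76 + \frac{1}{\frac{1}{2} + 0}\right) = - 113 \left(-76 + \frac{1}{\frac{1}{2}}\right) = - 113 \left(-76 + 2\right) = \left(-113\right) \left(-74\right) = 8362$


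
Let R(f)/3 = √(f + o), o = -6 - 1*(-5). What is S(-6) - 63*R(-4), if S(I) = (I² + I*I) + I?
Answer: 66 - 189*I*√5 ≈ 66.0 - 422.62*I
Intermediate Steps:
o = -1 (o = -6 + 5 = -1)
S(I) = I + 2*I² (S(I) = (I² + I²) + I = 2*I² + I = I + 2*I²)
R(f) = 3*√(-1 + f) (R(f) = 3*√(f - 1) = 3*√(-1 + f))
S(-6) - 63*R(-4) = -6*(1 + 2*(-6)) - 189*√(-1 - 4) = -6*(1 - 12) - 189*√(-5) = -6*(-11) - 189*I*√5 = 66 - 189*I*√5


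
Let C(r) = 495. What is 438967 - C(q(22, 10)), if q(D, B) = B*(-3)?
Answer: 438472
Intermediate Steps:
q(D, B) = -3*B
438967 - C(q(22, 10)) = 438967 - 1*495 = 438967 - 495 = 438472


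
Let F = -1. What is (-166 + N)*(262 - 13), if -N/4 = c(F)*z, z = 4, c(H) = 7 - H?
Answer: -73206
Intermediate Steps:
N = -128 (N = -4*(7 - 1*(-1))*4 = -4*(7 + 1)*4 = -32*4 = -4*32 = -128)
(-166 + N)*(262 - 13) = (-166 - 128)*(262 - 13) = -294*249 = -73206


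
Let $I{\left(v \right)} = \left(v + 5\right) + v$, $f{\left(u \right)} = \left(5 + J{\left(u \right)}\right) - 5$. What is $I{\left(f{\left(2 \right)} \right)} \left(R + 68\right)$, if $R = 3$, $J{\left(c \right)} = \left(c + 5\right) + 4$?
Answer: $1917$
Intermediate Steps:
$J{\left(c \right)} = 9 + c$ ($J{\left(c \right)} = \left(5 + c\right) + 4 = 9 + c$)
$f{\left(u \right)} = 9 + u$ ($f{\left(u \right)} = \left(5 + \left(9 + u\right)\right) - 5 = \left(14 + u\right) - 5 = 9 + u$)
$I{\left(v \right)} = 5 + 2 v$ ($I{\left(v \right)} = \left(5 + v\right) + v = 5 + 2 v$)
$I{\left(f{\left(2 \right)} \right)} \left(R + 68\right) = \left(5 + 2 \left(9 + 2\right)\right) \left(3 + 68\right) = \left(5 + 2 \cdot 11\right) 71 = \left(5 + 22\right) 71 = 27 \cdot 71 = 1917$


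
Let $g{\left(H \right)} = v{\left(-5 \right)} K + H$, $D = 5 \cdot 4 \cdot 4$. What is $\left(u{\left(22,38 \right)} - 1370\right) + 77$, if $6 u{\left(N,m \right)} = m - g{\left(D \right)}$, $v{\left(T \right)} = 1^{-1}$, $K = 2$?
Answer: $- \frac{3901}{3} \approx -1300.3$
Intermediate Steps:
$v{\left(T \right)} = 1$
$D = 80$ ($D = 20 \cdot 4 = 80$)
$g{\left(H \right)} = 2 + H$ ($g{\left(H \right)} = 1 \cdot 2 + H = 2 + H$)
$u{\left(N,m \right)} = - \frac{41}{3} + \frac{m}{6}$ ($u{\left(N,m \right)} = \frac{m - \left(2 + 80\right)}{6} = \frac{m - 82}{6} = \frac{-82 + m}{6} = - \frac{41}{3} + \frac{m}{6}$)
$\left(u{\left(22,38 \right)} - 1370\right) + 77 = \left(\left(- \frac{41}{3} + \frac{1}{6} \cdot 38\right) - 1370\right) + 77 = \left(\left(- \frac{41}{3} + \frac{19}{3}\right) - 1370\right) + 77 = \left(- \frac{22}{3} - 1370\right) + 77 = - \frac{4132}{3} + 77 = - \frac{3901}{3}$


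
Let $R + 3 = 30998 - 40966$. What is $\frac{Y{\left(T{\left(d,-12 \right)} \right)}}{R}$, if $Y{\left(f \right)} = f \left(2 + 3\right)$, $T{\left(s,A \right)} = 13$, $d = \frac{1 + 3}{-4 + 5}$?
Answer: $- \frac{5}{767} \approx -0.0065189$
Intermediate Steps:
$d = 4$ ($d = \frac{4}{1} = 4 \cdot 1 = 4$)
$R = -9971$ ($R = -3 + \left(30998 - 40966\right) = -3 - 9968 = -9971$)
$Y{\left(f \right)} = 5 f$ ($Y{\left(f \right)} = f 5 = 5 f$)
$\frac{Y{\left(T{\left(d,-12 \right)} \right)}}{R} = \frac{5 \cdot 13}{-9971} = 65 \left(- \frac{1}{9971}\right) = - \frac{5}{767}$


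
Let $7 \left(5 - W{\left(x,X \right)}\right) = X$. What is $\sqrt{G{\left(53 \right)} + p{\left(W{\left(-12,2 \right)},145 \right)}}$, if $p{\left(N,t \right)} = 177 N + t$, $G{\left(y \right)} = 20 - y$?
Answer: $\frac{5 \sqrt{1855}}{7} \approx 30.764$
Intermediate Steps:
$W{\left(x,X \right)} = 5 - \frac{X}{7}$
$p{\left(N,t \right)} = t + 177 N$
$\sqrt{G{\left(53 \right)} + p{\left(W{\left(-12,2 \right)},145 \right)}} = \sqrt{\left(20 - 53\right) + \left(145 + 177 \left(5 - \frac{2}{7}\right)\right)} = \sqrt{-33 + \left(145 + 177 \cdot \frac{33}{7}\right)} = \sqrt{-33 + \left(145 + \frac{5841}{7}\right)} = \sqrt{-33 + \frac{6856}{7}} = \sqrt{\frac{6625}{7}} = \frac{5 \sqrt{1855}}{7}$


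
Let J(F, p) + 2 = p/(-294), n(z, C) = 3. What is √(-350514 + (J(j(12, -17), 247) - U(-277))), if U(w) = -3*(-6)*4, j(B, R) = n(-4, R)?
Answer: I*√618438714/42 ≈ 592.11*I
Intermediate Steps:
j(B, R) = 3
J(F, p) = -2 - p/294 (J(F, p) = -2 + p/(-294) = -2 + p*(-1/294) = -2 - p/294)
U(w) = 72 (U(w) = 18*4 = 72)
√(-350514 + (J(j(12, -17), 247) - U(-277))) = √(-350514 + ((-2 - 1/294*247) - 1*72)) = √(-350514 + ((-2 - 247/294) - 72)) = √(-350514 + (-835/294 - 72)) = √(-350514 - 22003/294) = √(-103073119/294) = I*√618438714/42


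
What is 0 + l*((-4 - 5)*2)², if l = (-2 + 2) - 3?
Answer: -972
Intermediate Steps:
l = -3 (l = 0 - 3 = -3)
0 + l*((-4 - 5)*2)² = 0 - 3*4*(-4 - 5)² = 0 - 3*(-9*2)² = 0 - 3*(-18)² = 0 - 3*324 = 0 - 972 = -972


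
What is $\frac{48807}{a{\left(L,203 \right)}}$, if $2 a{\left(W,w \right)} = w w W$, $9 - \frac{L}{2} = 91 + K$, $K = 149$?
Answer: $- \frac{51}{9947} \approx -0.0051272$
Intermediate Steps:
$L = -462$ ($L = 18 - 2 \left(91 + 149\right) = 18 - 480 = -462$)
$a{\left(W,w \right)} = \frac{W w^{2}}{2}$ ($a{\left(W,w \right)} = \frac{w w W}{2} = \frac{w^{2} W}{2} = \frac{W w^{2}}{2}$)
$\frac{48807}{a{\left(L,203 \right)}} = \frac{48807}{\frac{1}{2} \left(-462\right) 203^{2}} = \frac{48807}{\frac{1}{2} \left(-462\right) 41209} = \frac{48807}{-9519279} = 48807 \left(- \frac{1}{9519279}\right) = - \frac{51}{9947}$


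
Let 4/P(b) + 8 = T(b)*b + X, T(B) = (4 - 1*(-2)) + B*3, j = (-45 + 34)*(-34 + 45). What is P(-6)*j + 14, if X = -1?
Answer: 398/63 ≈ 6.3175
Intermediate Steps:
j = -121 (j = -11*11 = -121)
T(B) = 6 + 3*B (T(B) = (4 + 2) + 3*B = 6 + 3*B)
P(b) = 4/(-9 + b*(6 + 3*b)) (P(b) = 4/(-8 + ((6 + 3*b)*b - 1)) = 4/(-8 + (b*(6 + 3*b) - 1)) = 4/(-8 + (-1 + b*(6 + 3*b))) = 4/(-9 + b*(6 + 3*b)))
P(-6)*j + 14 = (4/(3*(-3 - 6*(2 - 6))))*(-121) + 14 = (4/(3*(-3 - 6*(-4))))*(-121) + 14 = (4/(3*(-3 + 24)))*(-121) + 14 = ((4/3)/21)*(-121) + 14 = ((4/3)*(1/21))*(-121) + 14 = (4/63)*(-121) + 14 = -484/63 + 14 = 398/63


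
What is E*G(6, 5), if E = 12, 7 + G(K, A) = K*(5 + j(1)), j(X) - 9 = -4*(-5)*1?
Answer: 2364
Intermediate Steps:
j(X) = 29 (j(X) = 9 - 4*(-5)*1 = 9 + 20*1 = 9 + 20 = 29)
G(K, A) = -7 + 34*K (G(K, A) = -7 + K*(5 + 29) = -7 + K*34 = -7 + 34*K)
E*G(6, 5) = 12*(-7 + 34*6) = 12*(-7 + 204) = 12*197 = 2364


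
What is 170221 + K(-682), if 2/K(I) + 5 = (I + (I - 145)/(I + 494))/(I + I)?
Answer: 196565761527/1154771 ≈ 1.7022e+5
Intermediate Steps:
K(I) = 2/(-5 + (I + (-145 + I)/(494 + I))/(2*I)) (K(I) = 2/(-5 + (I + (I - 145)/(I + 494))/(I + I)) = 2/(-5 + (I + (-145 + I)/(494 + I))/((2*I))) = 2/(-5 + (I + (-145 + I)/(494 + I))*(1/(2*I))) = 2/(-5 + (I + (-145 + I)/(494 + I))/(2*I)))
170221 + K(-682) = 170221 - 4*(-682)*(494 - 682)/(145 + 9*(-682)² + 4445*(-682)) = 170221 - 4*(-682)*(-188)/(145 + 9*465124 - 3031490) = 170221 - 4*(-682)*(-188)/(145 + 4186116 - 3031490) = 170221 - 4*(-682)*(-188)/1154771 = 170221 - 4*(-682)*1/1154771*(-188) = 170221 - 512864/1154771 = 196565761527/1154771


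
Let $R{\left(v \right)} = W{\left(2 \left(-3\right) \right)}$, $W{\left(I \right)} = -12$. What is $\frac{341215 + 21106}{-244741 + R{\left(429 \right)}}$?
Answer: $- \frac{362321}{244753} \approx -1.4804$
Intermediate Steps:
$R{\left(v \right)} = -12$
$\frac{341215 + 21106}{-244741 + R{\left(429 \right)}} = \frac{341215 + 21106}{-244741 - 12} = \frac{362321}{-244753} = 362321 \left(- \frac{1}{244753}\right) = - \frac{362321}{244753}$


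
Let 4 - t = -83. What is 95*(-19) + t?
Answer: -1718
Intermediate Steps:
t = 87 (t = 4 - 1*(-83) = 4 + 83 = 87)
95*(-19) + t = 95*(-19) + 87 = -1805 + 87 = -1718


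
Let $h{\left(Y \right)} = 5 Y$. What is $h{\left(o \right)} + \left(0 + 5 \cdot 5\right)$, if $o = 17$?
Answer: $110$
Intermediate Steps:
$h{\left(o \right)} + \left(0 + 5 \cdot 5\right) = 5 \cdot 17 + \left(0 + 5 \cdot 5\right) = 85 + \left(0 + 25\right) = 85 + 25 = 110$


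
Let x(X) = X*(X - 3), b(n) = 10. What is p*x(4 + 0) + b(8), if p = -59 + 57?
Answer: 2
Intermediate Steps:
x(X) = X*(-3 + X)
p = -2
p*x(4 + 0) + b(8) = -2*(4 + 0)*(-3 + (4 + 0)) + 10 = -8*(-3 + 4) + 10 = -8 + 10 = 2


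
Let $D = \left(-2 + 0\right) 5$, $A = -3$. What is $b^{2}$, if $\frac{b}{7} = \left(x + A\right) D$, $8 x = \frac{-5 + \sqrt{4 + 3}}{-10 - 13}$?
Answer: $\frac{22908725}{529} + \frac{670075 \sqrt{7}}{4232} \approx 43725.0$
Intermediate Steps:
$x = \frac{5}{184} - \frac{\sqrt{7}}{184}$ ($x = \frac{\left(-5 + \sqrt{4 + 3}\right) \frac{1}{-10 - 13}}{8} = \frac{\left(-5 + \sqrt{7}\right) \frac{1}{-23}}{8} = \frac{\left(-5 + \sqrt{7}\right) \left(- \frac{1}{23}\right)}{8} = \frac{\frac{5}{23} - \frac{\sqrt{7}}{23}}{8} = \frac{5}{184} - \frac{\sqrt{7}}{184} \approx 0.012795$)
$D = -10$ ($D = \left(-2\right) 5 = -10$)
$b = \frac{19145}{92} + \frac{35 \sqrt{7}}{92}$ ($b = 7 \left(\left(\frac{5}{184} - \frac{\sqrt{7}}{184}\right) - 3\right) \left(-10\right) = 7 \left(- \frac{547}{184} - \frac{\sqrt{7}}{184}\right) \left(-10\right) = 7 \left(\frac{2735}{92} + \frac{5 \sqrt{7}}{92}\right) = \frac{19145}{92} + \frac{35 \sqrt{7}}{92} \approx 209.1$)
$b^{2} = \left(\frac{19145}{92} + \frac{35 \sqrt{7}}{92}\right)^{2}$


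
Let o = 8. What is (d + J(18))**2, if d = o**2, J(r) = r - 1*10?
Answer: 5184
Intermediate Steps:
J(r) = -10 + r (J(r) = r - 10 = -10 + r)
d = 64 (d = 8**2 = 64)
(d + J(18))**2 = (64 + (-10 + 18))**2 = (64 + 8)**2 = 72**2 = 5184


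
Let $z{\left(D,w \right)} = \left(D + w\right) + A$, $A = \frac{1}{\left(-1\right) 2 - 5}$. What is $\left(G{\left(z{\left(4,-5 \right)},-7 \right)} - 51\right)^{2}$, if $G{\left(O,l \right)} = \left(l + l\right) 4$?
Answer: $11449$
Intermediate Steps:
$A = - \frac{1}{7}$ ($A = \frac{1}{-2 - 5} = \frac{1}{-7} = - \frac{1}{7} \approx -0.14286$)
$z{\left(D,w \right)} = - \frac{1}{7} + D + w$ ($z{\left(D,w \right)} = \left(D + w\right) - \frac{1}{7} = - \frac{1}{7} + D + w$)
$G{\left(O,l \right)} = 8 l$ ($G{\left(O,l \right)} = 2 l 4 = 8 l$)
$\left(G{\left(z{\left(4,-5 \right)},-7 \right)} - 51\right)^{2} = \left(8 \left(-7\right) - 51\right)^{2} = \left(-56 - 51\right)^{2} = \left(-107\right)^{2} = 11449$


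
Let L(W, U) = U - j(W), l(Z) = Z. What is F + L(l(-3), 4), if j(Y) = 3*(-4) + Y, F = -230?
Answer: -211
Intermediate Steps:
j(Y) = -12 + Y
L(W, U) = 12 + U - W (L(W, U) = U - (-12 + W) = U + (12 - W) = 12 + U - W)
F + L(l(-3), 4) = -230 + (12 + 4 - 1*(-3)) = -230 + (12 + 4 + 3) = -230 + 19 = -211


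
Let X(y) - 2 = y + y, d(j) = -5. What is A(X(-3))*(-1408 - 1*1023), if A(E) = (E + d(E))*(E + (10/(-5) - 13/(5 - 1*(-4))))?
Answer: -162877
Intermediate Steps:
X(y) = 2 + 2*y (X(y) = 2 + (y + y) = 2 + 2*y)
A(E) = (-5 + E)*(-31/9 + E) (A(E) = (E - 5)*(E + (10/(-5) - 13/(5 - 1*(-4)))) = (-5 + E)*(E + (10*(-⅕) - 13/(5 + 4))) = (-5 + E)*(E + (-2 - 13/9)) = (-5 + E)*(E - 31/9) = (-5 + E)*(-31/9 + E))
A(X(-3))*(-1408 - 1*1023) = (155/9 + (2 + 2*(-3))² - 76*(2 + 2*(-3))/9)*(-1408 - 1*1023) = (155/9 + (2 - 6)² - 76*(2 - 6)/9)*(-1408 - 1023) = (155/9 + (-4)² - 76/9*(-4))*(-2431) = (155/9 + 16 + 304/9)*(-2431) = 67*(-2431) = -162877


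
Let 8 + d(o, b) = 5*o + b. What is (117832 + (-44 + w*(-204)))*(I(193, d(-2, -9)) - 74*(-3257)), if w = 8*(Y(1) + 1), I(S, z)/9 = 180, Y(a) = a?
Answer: 27787874312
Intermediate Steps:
d(o, b) = -8 + b + 5*o (d(o, b) = -8 + (5*o + b) = -8 + (b + 5*o) = -8 + b + 5*o)
I(S, z) = 1620 (I(S, z) = 9*180 = 1620)
w = 16 (w = 8*(1 + 1) = 8*2 = 16)
(117832 + (-44 + w*(-204)))*(I(193, d(-2, -9)) - 74*(-3257)) = (117832 + (-44 + 16*(-204)))*(1620 - 74*(-3257)) = (117832 + (-44 - 3264))*(1620 + 241018) = (117832 - 3308)*242638 = 114524*242638 = 27787874312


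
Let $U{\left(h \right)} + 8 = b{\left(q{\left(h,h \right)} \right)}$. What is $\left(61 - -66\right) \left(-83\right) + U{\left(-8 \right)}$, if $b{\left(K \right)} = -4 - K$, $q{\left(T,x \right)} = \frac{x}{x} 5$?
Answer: $-10558$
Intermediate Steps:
$q{\left(T,x \right)} = 5$ ($q{\left(T,x \right)} = 1 \cdot 5 = 5$)
$U{\left(h \right)} = -17$ ($U{\left(h \right)} = -8 - 9 = -17$)
$\left(61 - -66\right) \left(-83\right) + U{\left(-8 \right)} = \left(61 - -66\right) \left(-83\right) - 17 = \left(61 + 66\right) \left(-83\right) - 17 = 127 \left(-83\right) - 17 = -10541 - 17 = -10558$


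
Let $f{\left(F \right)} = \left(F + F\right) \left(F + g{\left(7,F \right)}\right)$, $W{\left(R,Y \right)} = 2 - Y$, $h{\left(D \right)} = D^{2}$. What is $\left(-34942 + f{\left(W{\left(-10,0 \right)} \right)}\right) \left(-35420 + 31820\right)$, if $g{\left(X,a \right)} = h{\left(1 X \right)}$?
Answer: $125056800$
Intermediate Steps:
$g{\left(X,a \right)} = X^{2}$ ($g{\left(X,a \right)} = \left(1 X\right)^{2} = X^{2}$)
$f{\left(F \right)} = 2 F \left(49 + F\right)$ ($f{\left(F \right)} = \left(F + F\right) \left(F + 7^{2}\right) = 2 F \left(F + 49\right) = 2 F \left(49 + F\right)$)
$\left(-34942 + f{\left(W{\left(-10,0 \right)} \right)}\right) \left(-35420 + 31820\right) = \left(-34942 + 2 \left(2 - 0\right) \left(49 + \left(2 - 0\right)\right)\right) \left(-35420 + 31820\right) = \left(-34942 + 2 \left(2 + 0\right) \left(49 + \left(2 + 0\right)\right)\right) \left(-3600\right) = \left(-34942 + 2 \cdot 2 \left(49 + 2\right)\right) \left(-3600\right) = \left(-34942 + 2 \cdot 2 \cdot 51\right) \left(-3600\right) = \left(-34942 + 204\right) \left(-3600\right) = \left(-34738\right) \left(-3600\right) = 125056800$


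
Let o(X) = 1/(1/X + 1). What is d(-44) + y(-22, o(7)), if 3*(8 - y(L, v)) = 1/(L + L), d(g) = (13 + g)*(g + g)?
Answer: 361153/132 ≈ 2736.0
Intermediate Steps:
d(g) = 2*g*(13 + g) (d(g) = (13 + g)*(2*g) = 2*g*(13 + g))
o(X) = 1/(1 + 1/X)
y(L, v) = 8 - 1/(6*L) (y(L, v) = 8 - 1/(3*(L + L)) = 8 - 1/(2*L)/3 = 8 - 1/(6*L))
d(-44) + y(-22, o(7)) = 2*(-44)*(13 - 44) + (8 - ⅙/(-22)) = 2*(-44)*(-31) + (8 - ⅙*(-1/22)) = 2728 + (8 + 1/132) = 2728 + 1057/132 = 361153/132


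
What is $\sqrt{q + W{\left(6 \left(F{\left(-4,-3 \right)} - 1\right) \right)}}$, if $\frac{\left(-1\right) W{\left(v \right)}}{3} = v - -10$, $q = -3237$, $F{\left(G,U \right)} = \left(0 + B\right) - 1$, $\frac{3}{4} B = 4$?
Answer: $i \sqrt{3327} \approx 57.68 i$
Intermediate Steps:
$B = \frac{16}{3}$ ($B = \frac{4}{3} \cdot 4 = \frac{16}{3} \approx 5.3333$)
$F{\left(G,U \right)} = \frac{13}{3}$ ($F{\left(G,U \right)} = \left(0 + \frac{16}{3}\right) - 1 = \frac{16}{3} - 1 = \frac{13}{3}$)
$W{\left(v \right)} = -30 - 3 v$ ($W{\left(v \right)} = - 3 \left(v - -10\right) = - 3 \left(v + 10\right) = - 3 \left(10 + v\right) = -30 - 3 v$)
$\sqrt{q + W{\left(6 \left(F{\left(-4,-3 \right)} - 1\right) \right)}} = \sqrt{-3237 - \left(30 + 3 \cdot 6 \left(\frac{13}{3} - 1\right)\right)} = \sqrt{-3237 - \left(30 + 3 \cdot 6 \cdot \frac{10}{3}\right)} = \sqrt{-3237 - 90} = \sqrt{-3327} = i \sqrt{3327}$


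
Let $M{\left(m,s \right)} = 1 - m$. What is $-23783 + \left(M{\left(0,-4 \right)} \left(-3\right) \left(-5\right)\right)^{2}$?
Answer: $-23558$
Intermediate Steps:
$-23783 + \left(M{\left(0,-4 \right)} \left(-3\right) \left(-5\right)\right)^{2} = -23783 + \left(\left(1 - 0\right) \left(-3\right) \left(-5\right)\right)^{2} = -23783 + \left(\left(1 + 0\right) \left(-3\right) \left(-5\right)\right)^{2} = -23783 + \left(1 \left(-3\right) \left(-5\right)\right)^{2} = -23783 + \left(\left(-3\right) \left(-5\right)\right)^{2} = -23783 + 15^{2} = -23783 + 225 = -23558$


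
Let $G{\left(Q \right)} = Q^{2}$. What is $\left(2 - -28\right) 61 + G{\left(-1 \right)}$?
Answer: $1831$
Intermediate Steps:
$\left(2 - -28\right) 61 + G{\left(-1 \right)} = \left(2 - -28\right) 61 + \left(-1\right)^{2} = \left(2 + 28\right) 61 + 1 = 30 \cdot 61 + 1 = 1830 + 1 = 1831$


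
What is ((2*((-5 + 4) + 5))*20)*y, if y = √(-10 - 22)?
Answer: 640*I*√2 ≈ 905.1*I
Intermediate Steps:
y = 4*I*√2 (y = √(-32) = 4*I*√2 ≈ 5.6569*I)
((2*((-5 + 4) + 5))*20)*y = ((2*((-5 + 4) + 5))*20)*(4*I*√2) = ((2*(-1 + 5))*20)*(4*I*√2) = ((2*4)*20)*(4*I*√2) = (8*20)*(4*I*√2) = 160*(4*I*√2) = 640*I*√2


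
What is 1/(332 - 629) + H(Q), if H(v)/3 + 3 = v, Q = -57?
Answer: -53461/297 ≈ -180.00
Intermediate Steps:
H(v) = -9 + 3*v
1/(332 - 629) + H(Q) = 1/(332 - 629) + (-9 + 3*(-57)) = 1/(-297) + (-9 - 171) = -1/297 - 180 = -53461/297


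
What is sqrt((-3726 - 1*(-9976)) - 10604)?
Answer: I*sqrt(4354) ≈ 65.985*I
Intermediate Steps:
sqrt((-3726 - 1*(-9976)) - 10604) = sqrt((-3726 + 9976) - 10604) = sqrt(6250 - 10604) = sqrt(-4354) = I*sqrt(4354)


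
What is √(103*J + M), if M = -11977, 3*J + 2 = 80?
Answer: I*√9299 ≈ 96.431*I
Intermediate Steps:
J = 26 (J = -⅔ + (⅓)*80 = -⅔ + 80/3 = 26)
√(103*J + M) = √(103*26 - 11977) = √(2678 - 11977) = √(-9299) = I*√9299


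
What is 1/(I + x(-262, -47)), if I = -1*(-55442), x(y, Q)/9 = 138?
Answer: 1/56684 ≈ 1.7642e-5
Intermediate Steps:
x(y, Q) = 1242 (x(y, Q) = 9*138 = 1242)
I = 55442
1/(I + x(-262, -47)) = 1/(55442 + 1242) = 1/56684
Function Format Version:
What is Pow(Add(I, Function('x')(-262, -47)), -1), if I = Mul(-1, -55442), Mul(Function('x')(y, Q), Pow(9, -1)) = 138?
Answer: Rational(1, 56684) ≈ 1.7642e-5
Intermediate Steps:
Function('x')(y, Q) = 1242 (Function('x')(y, Q) = Mul(9, 138) = 1242)
I = 55442
Pow(Add(I, Function('x')(-262, -47)), -1) = Pow(Add(55442, 1242), -1) = Pow(56684, -1) = Rational(1, 56684)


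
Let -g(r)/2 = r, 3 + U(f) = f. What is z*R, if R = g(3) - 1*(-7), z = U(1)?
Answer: -2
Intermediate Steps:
U(f) = -3 + f
g(r) = -2*r
z = -2 (z = -3 + 1 = -2)
R = 1 (R = -2*3 - 1*(-7) = -6 + 7 = 1)
z*R = -2*1 = -2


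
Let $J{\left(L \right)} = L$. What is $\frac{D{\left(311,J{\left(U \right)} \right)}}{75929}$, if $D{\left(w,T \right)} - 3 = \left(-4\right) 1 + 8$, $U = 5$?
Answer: $\frac{1}{10847} \approx 9.2191 \cdot 10^{-5}$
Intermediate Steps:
$D{\left(w,T \right)} = 7$ ($D{\left(w,T \right)} = 3 + \left(\left(-4\right) 1 + 8\right) = 3 + \left(-4 + 8\right) = 3 + 4 = 7$)
$\frac{D{\left(311,J{\left(U \right)} \right)}}{75929} = \frac{7}{75929} = 7 \cdot \frac{1}{75929} = \frac{1}{10847}$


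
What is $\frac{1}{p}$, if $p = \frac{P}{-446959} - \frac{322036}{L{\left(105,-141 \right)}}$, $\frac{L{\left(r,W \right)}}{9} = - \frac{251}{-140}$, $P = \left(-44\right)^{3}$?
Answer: $- \frac{1009680381}{20150971962704} \approx -5.0106 \cdot 10^{-5}$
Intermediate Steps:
$P = -85184$
$L{\left(r,W \right)} = \frac{2259}{140}$ ($L{\left(r,W \right)} = 9 \left(- \frac{251}{-140}\right) = 9 \left(- \frac{251 \left(-1\right)}{140}\right) = 9 \left(\left(-1\right) \left(- \frac{251}{140}\right)\right) = 9 \cdot \frac{251}{140} = \frac{2259}{140}$)
$p = - \frac{20150971962704}{1009680381}$ ($p = - \frac{85184}{-446959} - \frac{322036}{\frac{2259}{140}} = \left(-85184\right) \left(- \frac{1}{446959}\right) - \frac{45085040}{2259} = \frac{85184}{446959} - \frac{45085040}{2259} = - \frac{20150971962704}{1009680381} \approx -19958.0$)
$\frac{1}{p} = \frac{1}{- \frac{20150971962704}{1009680381}} = - \frac{1009680381}{20150971962704}$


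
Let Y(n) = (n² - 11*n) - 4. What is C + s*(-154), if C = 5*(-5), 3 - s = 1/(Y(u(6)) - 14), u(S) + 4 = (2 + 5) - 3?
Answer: -4460/9 ≈ -495.56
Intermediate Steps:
u(S) = 0 (u(S) = -4 + ((2 + 5) - 3) = -4 + (7 - 3) = -4 + 4 = 0)
Y(n) = -4 + n² - 11*n
s = 55/18 (s = 3 - 1/((-4 + 0² - 11*0) - 14) = 3 - 1/((-4 + 0 + 0) - 14) = 3 - 1/(-4 - 14) = 3 - 1/(-18) = 3 - 1*(-1/18) = 3 + 1/18 = 55/18 ≈ 3.0556)
C = -25
C + s*(-154) = -25 + (55/18)*(-154) = -25 - 4235/9 = -4460/9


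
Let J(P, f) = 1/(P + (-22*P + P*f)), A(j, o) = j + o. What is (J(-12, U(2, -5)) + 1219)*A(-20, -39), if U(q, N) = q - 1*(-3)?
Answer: -13808891/192 ≈ -71921.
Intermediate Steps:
U(q, N) = 3 + q (U(q, N) = q + 3 = 3 + q)
J(P, f) = 1/(-21*P + P*f)
(J(-12, U(2, -5)) + 1219)*A(-20, -39) = (1/((-12)*(-21 + (3 + 2))) + 1219)*(-20 - 39) = (-1/(12*(-21 + 5)) + 1219)*(-59) = (-1/12/(-16) + 1219)*(-59) = (-1/12*(-1/16) + 1219)*(-59) = (1/192 + 1219)*(-59) = (234049/192)*(-59) = -13808891/192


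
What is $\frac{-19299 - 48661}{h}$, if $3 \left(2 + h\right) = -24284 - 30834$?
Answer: $\frac{50970}{13781} \approx 3.6986$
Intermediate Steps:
$h = - \frac{55124}{3}$ ($h = -2 + \frac{-24284 - 30834}{3} = -2 + \frac{1}{3} \left(-55118\right) = -2 - \frac{55118}{3} = - \frac{55124}{3} \approx -18375.0$)
$\frac{-19299 - 48661}{h} = \frac{-19299 - 48661}{- \frac{55124}{3}} = \left(-67960\right) \left(- \frac{3}{55124}\right) = \frac{50970}{13781}$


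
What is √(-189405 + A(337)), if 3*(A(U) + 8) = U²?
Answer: I*√1364010/3 ≈ 389.3*I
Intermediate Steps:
A(U) = -8 + U²/3
√(-189405 + A(337)) = √(-189405 + (-8 + (⅓)*337²)) = √(-189405 + (-8 + (⅓)*113569)) = √(-189405 + (-8 + 113569/3)) = √(-189405 + 113545/3) = √(-454670/3) = I*√1364010/3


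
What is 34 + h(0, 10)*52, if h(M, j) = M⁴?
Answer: 34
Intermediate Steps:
34 + h(0, 10)*52 = 34 + 0⁴*52 = 34 + 0*52 = 34 + 0 = 34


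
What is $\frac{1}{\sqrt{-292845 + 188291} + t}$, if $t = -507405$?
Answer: $- \frac{507405}{257459938579} - \frac{i \sqrt{104554}}{257459938579} \approx -1.9708 \cdot 10^{-6} - 1.2559 \cdot 10^{-9} i$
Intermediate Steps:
$\frac{1}{\sqrt{-292845 + 188291} + t} = \frac{1}{\sqrt{-292845 + 188291} - 507405} = \frac{1}{\sqrt{-104554} - 507405} = \frac{1}{i \sqrt{104554} - 507405} = \frac{1}{-507405 + i \sqrt{104554}}$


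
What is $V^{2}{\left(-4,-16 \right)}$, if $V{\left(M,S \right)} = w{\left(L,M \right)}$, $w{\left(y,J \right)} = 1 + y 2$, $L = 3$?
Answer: $49$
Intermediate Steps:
$w{\left(y,J \right)} = 1 + 2 y$
$V{\left(M,S \right)} = 7$ ($V{\left(M,S \right)} = 1 + 2 \cdot 3 = 1 + 6 = 7$)
$V^{2}{\left(-4,-16 \right)} = 7^{2} = 49$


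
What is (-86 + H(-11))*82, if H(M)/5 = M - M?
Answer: -7052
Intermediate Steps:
H(M) = 0 (H(M) = 5*(M - M) = 5*0 = 0)
(-86 + H(-11))*82 = (-86 + 0)*82 = -86*82 = -7052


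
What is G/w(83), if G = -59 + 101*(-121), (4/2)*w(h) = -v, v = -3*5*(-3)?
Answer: 4912/9 ≈ 545.78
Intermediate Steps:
v = 45 (v = -15*(-3) = 45)
w(h) = -45/2 (w(h) = (-1*45)/2 = (½)*(-45) = -45/2)
G = -12280 (G = -59 - 12221 = -12280)
G/w(83) = -12280/(-45/2) = -12280*(-2/45) = 4912/9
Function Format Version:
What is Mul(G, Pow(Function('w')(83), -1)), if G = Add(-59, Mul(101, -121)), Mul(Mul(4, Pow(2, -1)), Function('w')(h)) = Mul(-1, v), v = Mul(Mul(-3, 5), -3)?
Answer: Rational(4912, 9) ≈ 545.78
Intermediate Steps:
v = 45 (v = Mul(-15, -3) = 45)
Function('w')(h) = Rational(-45, 2) (Function('w')(h) = Mul(Rational(1, 2), Mul(-1, 45)) = Mul(Rational(1, 2), -45) = Rational(-45, 2))
G = -12280 (G = Add(-59, -12221) = -12280)
Mul(G, Pow(Function('w')(83), -1)) = Mul(-12280, Pow(Rational(-45, 2), -1)) = Mul(-12280, Rational(-2, 45)) = Rational(4912, 9)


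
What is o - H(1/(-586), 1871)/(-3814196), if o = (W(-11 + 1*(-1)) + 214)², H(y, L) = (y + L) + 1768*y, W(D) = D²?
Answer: 286461774155021/2235118856 ≈ 1.2816e+5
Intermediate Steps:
H(y, L) = L + 1769*y (H(y, L) = (L + y) + 1768*y = L + 1769*y)
o = 128164 (o = ((-11 + 1*(-1))² + 214)² = ((-11 - 1)² + 214)² = ((-12)² + 214)² = (144 + 214)² = 358² = 128164)
o - H(1/(-586), 1871)/(-3814196) = 128164 - (1871 + 1769/(-586))/(-3814196) = 128164 - (1871 + 1769*(-1/586))*(-1)/3814196 = 128164 - (1871 - 1769/586)*(-1)/3814196 = 128164 - 1094637*(-1)/(586*3814196) = 128164 - 1*(-1094637/2235118856) = 128164 + 1094637/2235118856 = 286461774155021/2235118856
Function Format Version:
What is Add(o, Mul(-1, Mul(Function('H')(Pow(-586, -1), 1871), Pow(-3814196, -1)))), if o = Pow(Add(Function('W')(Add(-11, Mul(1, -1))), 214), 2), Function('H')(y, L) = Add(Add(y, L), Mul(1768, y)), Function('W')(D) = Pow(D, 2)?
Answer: Rational(286461774155021, 2235118856) ≈ 1.2816e+5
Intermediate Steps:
Function('H')(y, L) = Add(L, Mul(1769, y)) (Function('H')(y, L) = Add(Add(L, y), Mul(1768, y)) = Add(L, Mul(1769, y)))
o = 128164 (o = Pow(Add(Pow(Add(-11, Mul(1, -1)), 2), 214), 2) = Pow(Add(Pow(Add(-11, -1), 2), 214), 2) = Pow(Add(Pow(-12, 2), 214), 2) = Pow(Add(144, 214), 2) = Pow(358, 2) = 128164)
Add(o, Mul(-1, Mul(Function('H')(Pow(-586, -1), 1871), Pow(-3814196, -1)))) = Add(128164, Mul(-1, Mul(Add(1871, Mul(1769, Pow(-586, -1))), Pow(-3814196, -1)))) = Add(128164, Mul(-1, Mul(Add(1871, Mul(1769, Rational(-1, 586))), Rational(-1, 3814196)))) = Add(128164, Mul(-1, Mul(Add(1871, Rational(-1769, 586)), Rational(-1, 3814196)))) = Add(128164, Mul(-1, Mul(Rational(1094637, 586), Rational(-1, 3814196)))) = Add(128164, Mul(-1, Rational(-1094637, 2235118856))) = Add(128164, Rational(1094637, 2235118856)) = Rational(286461774155021, 2235118856)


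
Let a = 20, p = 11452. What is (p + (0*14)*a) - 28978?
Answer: -17526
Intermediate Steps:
(p + (0*14)*a) - 28978 = (11452 + (0*14)*20) - 28978 = (11452 + 0*20) - 28978 = (11452 + 0) - 28978 = 11452 - 28978 = -17526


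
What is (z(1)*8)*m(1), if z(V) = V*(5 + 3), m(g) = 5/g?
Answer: 320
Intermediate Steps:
z(V) = 8*V (z(V) = V*8 = 8*V)
(z(1)*8)*m(1) = ((8*1)*8)*(5/1) = (8*8)*(5*1) = 64*5 = 320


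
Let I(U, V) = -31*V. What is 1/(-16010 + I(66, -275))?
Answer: -1/7485 ≈ -0.00013360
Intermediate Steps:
1/(-16010 + I(66, -275)) = 1/(-16010 - 31*(-275)) = 1/(-16010 + 8525) = 1/(-7485) = -1/7485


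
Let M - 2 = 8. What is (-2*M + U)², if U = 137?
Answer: 13689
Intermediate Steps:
M = 10 (M = 2 + 8 = 10)
(-2*M + U)² = (-2*10 + 137)² = (-20 + 137)² = 117² = 13689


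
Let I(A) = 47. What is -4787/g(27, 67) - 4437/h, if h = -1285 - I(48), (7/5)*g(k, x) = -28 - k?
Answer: 5094907/40700 ≈ 125.18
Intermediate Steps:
g(k, x) = -20 - 5*k/7 (g(k, x) = 5*(-28 - k)/7 = -20 - 5*k/7)
h = -1332 (h = -1285 - 1*47 = -1285 - 47 = -1332)
-4787/g(27, 67) - 4437/h = -4787/(-20 - 5/7*27) - 4437/(-1332) = -4787/(-20 - 135/7) - 4437*(-1/1332) = -4787/(-275/7) + 493/148 = -4787*(-7/275) + 493/148 = 33509/275 + 493/148 = 5094907/40700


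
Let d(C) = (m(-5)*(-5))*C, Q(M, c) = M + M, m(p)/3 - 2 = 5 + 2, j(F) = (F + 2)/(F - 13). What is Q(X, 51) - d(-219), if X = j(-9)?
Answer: -325208/11 ≈ -29564.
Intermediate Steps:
j(F) = (2 + F)/(-13 + F)
m(p) = 27 (m(p) = 6 + 3*(5 + 2) = 6 + 3*7 = 6 + 21 = 27)
X = 7/22 (X = (2 - 9)/(-13 - 9) = -7/(-22) = -1/22*(-7) = 7/22 ≈ 0.31818)
Q(M, c) = 2*M
d(C) = -135*C (d(C) = (27*(-5))*C = -135*C)
Q(X, 51) - d(-219) = 2*(7/22) - (-135)*(-219) = 7/11 - 1*29565 = 7/11 - 29565 = -325208/11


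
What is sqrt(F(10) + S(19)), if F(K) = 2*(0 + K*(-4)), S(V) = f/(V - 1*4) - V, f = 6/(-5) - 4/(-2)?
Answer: I*sqrt(22263)/15 ≈ 9.9472*I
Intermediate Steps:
f = 4/5 (f = 6*(-1/5) - 4*(-1/2) = -6/5 + 2 = 4/5 ≈ 0.80000)
S(V) = -V + 4/(5*(-4 + V)) (S(V) = 4/(5*(V - 1*4)) - V = 4/(5*(V - 4)) - V = 4/(5*(-4 + V)) - V = -V + 4/(5*(-4 + V)))
F(K) = -8*K (F(K) = 2*(0 - 4*K) = 2*(-4*K) = -8*K)
sqrt(F(10) + S(19)) = sqrt(-8*10 + (4/5 - 1*19**2 + 4*19)/(-4 + 19)) = sqrt(-80 + (4/5 - 1*361 + 76)/15) = sqrt(-80 + (4/5 - 361 + 76)/15) = sqrt(-80 + (1/15)*(-1421/5)) = sqrt(-80 - 1421/75) = sqrt(-7421/75) = I*sqrt(22263)/15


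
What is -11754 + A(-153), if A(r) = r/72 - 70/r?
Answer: -14388937/1224 ≈ -11756.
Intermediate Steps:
A(r) = -70/r + r/72 (A(r) = r*(1/72) - 70/r = r/72 - 70/r = -70/r + r/72)
-11754 + A(-153) = -11754 + (-70/(-153) + (1/72)*(-153)) = -11754 + (-70*(-1/153) - 17/8) = -11754 + (70/153 - 17/8) = -11754 - 2041/1224 = -14388937/1224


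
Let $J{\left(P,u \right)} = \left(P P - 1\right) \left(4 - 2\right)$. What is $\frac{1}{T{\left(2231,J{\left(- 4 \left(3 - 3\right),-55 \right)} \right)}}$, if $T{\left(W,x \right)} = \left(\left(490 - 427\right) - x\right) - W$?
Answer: $- \frac{1}{2166} \approx -0.00046168$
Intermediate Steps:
$J{\left(P,u \right)} = -2 + 2 P^{2}$ ($J{\left(P,u \right)} = \left(P^{2} - 1\right) 2 = \left(-1 + P^{2}\right) 2 = -2 + 2 P^{2}$)
$T{\left(W,x \right)} = 63 - W - x$ ($T{\left(W,x \right)} = \left(\left(490 - 427\right) - x\right) - W = \left(63 - x\right) - W = 63 - W - x$)
$\frac{1}{T{\left(2231,J{\left(- 4 \left(3 - 3\right),-55 \right)} \right)}} = \frac{1}{63 - 2231 - \left(-2 + 2 \left(- 4 \left(3 - 3\right)\right)^{2}\right)} = \frac{1}{63 - 2231 - \left(-2 + 2 \left(\left(-4\right) 0\right)^{2}\right)} = \frac{1}{63 - 2231 - \left(-2 + 2 \cdot 0^{2}\right)} = \frac{1}{63 - 2231 - \left(-2 + 2 \cdot 0\right)} = \frac{1}{63 - 2231 - \left(-2 + 0\right)} = \frac{1}{63 - 2231 - -2} = \frac{1}{63 - 2231 + 2} = \frac{1}{-2166} = - \frac{1}{2166}$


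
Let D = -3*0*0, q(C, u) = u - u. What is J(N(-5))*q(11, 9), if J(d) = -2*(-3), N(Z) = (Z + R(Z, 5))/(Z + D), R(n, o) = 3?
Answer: 0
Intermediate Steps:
q(C, u) = 0
D = 0 (D = 0*0 = 0)
N(Z) = (3 + Z)/Z (N(Z) = (Z + 3)/(Z + 0) = (3 + Z)/Z)
J(d) = 6
J(N(-5))*q(11, 9) = 6*0 = 0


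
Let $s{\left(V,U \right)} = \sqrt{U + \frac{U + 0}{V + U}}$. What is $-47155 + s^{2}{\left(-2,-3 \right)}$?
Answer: $- \frac{235787}{5} \approx -47157.0$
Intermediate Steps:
$s{\left(V,U \right)} = \sqrt{U + \frac{U}{U + V}}$
$-47155 + s^{2}{\left(-2,-3 \right)} = -47155 + \left(\sqrt{- \frac{3 \left(1 - 3 - 2\right)}{-3 - 2}}\right)^{2} = -47155 + \left(\sqrt{\left(-3\right) \frac{1}{-5} \left(-4\right)}\right)^{2} = -47155 + \left(\sqrt{\left(-3\right) \left(- \frac{1}{5}\right) \left(-4\right)}\right)^{2} = -47155 + \left(\sqrt{- \frac{12}{5}}\right)^{2} = -47155 + \left(\frac{2 i \sqrt{15}}{5}\right)^{2} = -47155 - \frac{12}{5} = - \frac{235787}{5}$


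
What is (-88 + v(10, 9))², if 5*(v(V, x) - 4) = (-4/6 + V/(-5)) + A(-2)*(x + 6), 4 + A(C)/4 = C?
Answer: 5513104/225 ≈ 24503.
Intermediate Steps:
A(C) = -16 + 4*C
v(V, x) = -374/15 - 24*x/5 - V/25 (v(V, x) = 4 + ((-4/6 + V/(-5)) + (-16 + 4*(-2))*(x + 6))/5 = 4 + ((-4*⅙ + V*(-⅕)) + (-16 - 8)*(6 + x))/5 = 4 + ((-⅔ - V/5) - 24*(6 + x))/5 = 4 + ((-⅔ - V/5) + (-144 - 24*x))/5 = 4 + (-434/3 - 24*x - V/5)/5 = 4 + (-434/15 - 24*x/5 - V/25) = -374/15 - 24*x/5 - V/25)
(-88 + v(10, 9))² = (-88 + (-374/15 - 24/5*9 - 1/25*10))² = (-88 + (-374/15 - 216/5 - ⅖))² = (-88 - 1028/15)² = (-2348/15)² = 5513104/225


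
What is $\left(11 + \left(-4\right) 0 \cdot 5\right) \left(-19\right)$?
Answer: $-209$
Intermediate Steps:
$\left(11 + \left(-4\right) 0 \cdot 5\right) \left(-19\right) = \left(11 + 0 \cdot 5\right) \left(-19\right) = \left(11 + 0\right) \left(-19\right) = 11 \left(-19\right) = -209$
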